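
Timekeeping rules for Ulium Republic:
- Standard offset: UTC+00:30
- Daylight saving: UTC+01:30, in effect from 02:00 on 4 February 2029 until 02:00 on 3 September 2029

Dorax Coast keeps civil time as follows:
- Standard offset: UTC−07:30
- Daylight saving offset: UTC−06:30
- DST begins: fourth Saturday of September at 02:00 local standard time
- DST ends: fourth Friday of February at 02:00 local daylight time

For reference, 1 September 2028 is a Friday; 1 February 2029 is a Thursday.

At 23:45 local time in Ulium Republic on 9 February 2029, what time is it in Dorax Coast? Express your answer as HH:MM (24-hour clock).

Daylight saving runs 4 February – 3 September; 9 February 2029 is inside that window, so Ulium Republic is at UTC+01:30.
23:45 Ulium Republic − 1h30m = 22:15 UTC.
1 September 2028 is a Friday, so the first Saturday is September 2 and the fourth is September 23.
1 February 2029 is a Thursday, so the first Friday is February 2 and the fourth is February 23.
At the standard offset (UTC−07:30), 22:15 UTC − 7h30m = 14:45 Dorax Coast standard time.
Daylight saving runs 23 September 2028 – 23 February 2029; the standard-time date in Dorax Coast, 9 February 2029, is inside that window, so Dorax Coast is at UTC−06:30.
22:15 UTC − 6h30m = 15:45 Dorax Coast.

15:45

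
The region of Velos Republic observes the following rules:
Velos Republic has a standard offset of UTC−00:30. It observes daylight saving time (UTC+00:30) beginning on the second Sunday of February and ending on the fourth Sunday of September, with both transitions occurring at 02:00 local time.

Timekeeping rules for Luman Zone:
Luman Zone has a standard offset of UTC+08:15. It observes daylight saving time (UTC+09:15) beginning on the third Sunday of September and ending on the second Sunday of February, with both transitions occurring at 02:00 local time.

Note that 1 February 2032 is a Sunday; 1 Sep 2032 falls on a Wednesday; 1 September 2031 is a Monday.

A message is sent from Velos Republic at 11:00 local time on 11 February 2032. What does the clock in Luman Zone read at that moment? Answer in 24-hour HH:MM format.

18:45

1 February 2032 is a Sunday, so the first Sunday is February 1 and the second is February 8.
1 September 2032 is a Wednesday, so the first Sunday is September 5 and the fourth is September 26.
Daylight saving runs 8 February – 26 September; 11 February 2032 is inside that window, so Velos Republic is at UTC+00:30.
11:00 Velos Republic − 0h30m = 10:30 UTC.
1 September 2031 is a Monday, so the first Sunday is September 7 and the third is September 21.
1 February 2032 is a Sunday, so the first Sunday is February 1 and the second is February 8.
At the standard offset (UTC+08:15), 10:30 UTC + 8h15m = 18:45 Luman Zone standard time.
The standard-time date in Luman Zone, 11 February 2032, does not fall between 21 September 2031 and 8 February 2032, so daylight saving is not in effect and Luman Zone is at UTC+08:15.
10:30 UTC + 8h15m = 18:45 Luman Zone.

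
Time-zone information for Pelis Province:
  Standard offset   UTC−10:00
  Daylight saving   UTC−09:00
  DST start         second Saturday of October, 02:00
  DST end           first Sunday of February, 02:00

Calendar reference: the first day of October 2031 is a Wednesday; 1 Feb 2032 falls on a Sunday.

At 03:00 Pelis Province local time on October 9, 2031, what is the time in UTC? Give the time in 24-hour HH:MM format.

13:00

1 October 2031 is a Wednesday, so the first Saturday is October 4 and the second is October 11.
1 February 2032 is a Sunday, so the first Sunday is February 1.
October 9, 2031 does not fall between 11 October 2031 and 1 February 2032, so daylight saving is not in effect and Pelis Province is at UTC−10:00.
03:00 local + 10h = 13:00 UTC.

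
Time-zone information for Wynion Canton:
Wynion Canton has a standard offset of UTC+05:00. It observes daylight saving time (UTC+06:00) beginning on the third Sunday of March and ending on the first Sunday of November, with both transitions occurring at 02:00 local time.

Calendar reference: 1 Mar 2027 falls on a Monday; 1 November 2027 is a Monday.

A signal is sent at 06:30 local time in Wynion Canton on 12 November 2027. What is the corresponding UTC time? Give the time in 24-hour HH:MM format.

1 March 2027 is a Monday, so the first Sunday is March 7 and the third is March 21.
1 November 2027 is a Monday, so the first Sunday is November 7.
12 November 2027 is outside the daylight-saving period (21 March – 7 November), so Wynion Canton is on standard time, UTC+05:00.
06:30 local − 5h = 01:30 UTC.

01:30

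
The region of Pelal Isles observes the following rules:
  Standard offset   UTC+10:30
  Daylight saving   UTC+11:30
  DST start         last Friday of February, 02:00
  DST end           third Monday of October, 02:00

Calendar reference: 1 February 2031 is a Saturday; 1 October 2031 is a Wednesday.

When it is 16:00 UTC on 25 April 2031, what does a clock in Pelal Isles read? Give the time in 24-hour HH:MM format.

03:30

1 February 2031 is a Saturday, so Fridays fall on 7, 14, 21, 28; the last is February 28.
1 October 2031 is a Wednesday, so the first Monday is October 6 and the third is October 20.
At the standard offset (UTC+10:30), 16:00 UTC + 10h30m = 02:30 Pelal Isles standard time (rolling into the next day, 26 April 2031).
The standard-time date in Pelal Isles, 26 April 2031, lies within the daylight-saving period (28 February – 20 October), so Pelal Isles is on daylight time, UTC+11:30.
16:00 UTC + 11h30m = 03:30 local (rolling into the next day, 26 April 2031).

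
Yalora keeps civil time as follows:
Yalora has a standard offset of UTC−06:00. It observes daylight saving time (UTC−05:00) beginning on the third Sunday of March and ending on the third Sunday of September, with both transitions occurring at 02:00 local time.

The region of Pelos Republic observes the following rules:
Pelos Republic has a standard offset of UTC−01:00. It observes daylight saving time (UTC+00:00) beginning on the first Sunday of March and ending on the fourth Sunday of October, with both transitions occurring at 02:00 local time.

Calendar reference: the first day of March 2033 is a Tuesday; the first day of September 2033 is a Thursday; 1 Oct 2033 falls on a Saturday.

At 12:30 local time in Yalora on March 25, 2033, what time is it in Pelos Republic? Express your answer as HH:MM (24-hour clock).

1 March 2033 is a Tuesday, so the first Sunday is March 6 and the third is March 20.
1 September 2033 is a Thursday, so the first Sunday is September 4 and the third is September 18.
Daylight saving runs 20 March – 18 September; March 25, 2033 is inside that window, so Yalora is at UTC−05:00.
12:30 Yalora + 5h = 17:30 UTC.
1 March 2033 is a Tuesday, so the first Sunday is March 6.
1 October 2033 is a Saturday, so the first Sunday is October 2 and the fourth is October 23.
At the standard offset (UTC−01:00), 17:30 UTC − 1h = 16:30 Pelos Republic standard time.
The standard-time date in Pelos Republic, March 25, 2033, falls between 6 March and 23 October, so daylight saving is in effect and Pelos Republic is at UTC+00:00.
17:30 UTC + 0h = 17:30 Pelos Republic.

17:30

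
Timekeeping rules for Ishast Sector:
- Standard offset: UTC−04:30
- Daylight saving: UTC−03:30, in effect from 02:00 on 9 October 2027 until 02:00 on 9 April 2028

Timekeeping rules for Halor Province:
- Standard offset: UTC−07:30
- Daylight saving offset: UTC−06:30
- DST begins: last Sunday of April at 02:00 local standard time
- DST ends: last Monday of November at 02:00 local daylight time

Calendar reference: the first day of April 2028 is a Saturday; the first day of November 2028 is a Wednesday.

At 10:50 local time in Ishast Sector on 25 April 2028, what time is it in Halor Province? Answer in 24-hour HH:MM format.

Daylight saving runs 9 October 2027 – 9 April 2028; 25 April 2028 is outside that window, so Ishast Sector is on standard time at UTC−04:30.
10:50 Ishast Sector + 4h30m = 15:20 UTC.
1 April 2028 is a Saturday, so Sundays fall on 2, 9, 16, 23, 30; the last is April 30.
1 November 2028 is a Wednesday, so Mondays fall on 6, 13, 20, 27; the last is November 27.
At the standard offset (UTC−07:30), 15:20 UTC − 7h30m = 07:50 Halor Province standard time.
Daylight saving runs 30 April – 27 November; the standard-time date in Halor Province, 25 April 2028, is outside that window, so Halor Province is on standard time at UTC−07:30.
15:20 UTC − 7h30m = 07:50 Halor Province.

07:50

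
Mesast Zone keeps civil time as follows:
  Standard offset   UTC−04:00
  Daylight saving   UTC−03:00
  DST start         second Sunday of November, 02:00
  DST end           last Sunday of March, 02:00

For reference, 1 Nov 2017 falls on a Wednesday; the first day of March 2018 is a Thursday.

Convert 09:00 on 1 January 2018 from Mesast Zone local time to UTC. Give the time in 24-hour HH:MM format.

12:00

1 November 2017 is a Wednesday, so the first Sunday is November 5 and the second is November 12.
1 March 2018 is a Thursday, so Sundays fall on 4, 11, 18, 25; the last is March 25.
1 January 2018 falls between 12 November 2017 and 25 March 2018, so daylight saving is in effect and Mesast Zone is at UTC−03:00.
09:00 local + 3h = 12:00 UTC.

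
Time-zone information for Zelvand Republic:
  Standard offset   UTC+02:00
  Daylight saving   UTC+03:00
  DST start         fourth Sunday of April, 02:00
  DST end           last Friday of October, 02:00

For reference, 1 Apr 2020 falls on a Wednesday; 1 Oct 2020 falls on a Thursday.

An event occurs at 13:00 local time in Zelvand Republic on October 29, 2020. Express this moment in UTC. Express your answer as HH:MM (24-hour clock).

1 April 2020 is a Wednesday, so the first Sunday is April 5 and the fourth is April 26.
1 October 2020 is a Thursday, so Fridays fall on 2, 9, 16, 23, 30; the last is October 30.
Daylight saving runs 26 April – 30 October; October 29, 2020 is inside that window, so Zelvand Republic is at UTC+03:00.
13:00 local − 3h = 10:00 UTC.

10:00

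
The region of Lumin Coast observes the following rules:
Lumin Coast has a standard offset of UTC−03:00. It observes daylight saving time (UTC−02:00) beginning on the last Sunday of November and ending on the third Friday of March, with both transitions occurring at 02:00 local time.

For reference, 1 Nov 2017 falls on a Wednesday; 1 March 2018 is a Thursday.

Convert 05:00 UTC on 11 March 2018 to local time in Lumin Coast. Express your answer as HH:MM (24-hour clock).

1 November 2017 is a Wednesday, so Sundays fall on 5, 12, 19, 26; the last is November 26.
1 March 2018 is a Thursday, so the first Friday is March 2 and the third is March 16.
At the standard offset (UTC−03:00), 05:00 UTC − 3h = 02:00 Lumin Coast standard time.
The standard-time date in Lumin Coast, 11 March 2018, falls between 26 November 2017 and 16 March 2018, so daylight saving is in effect and Lumin Coast is at UTC−02:00.
05:00 UTC − 2h = 03:00 local.

03:00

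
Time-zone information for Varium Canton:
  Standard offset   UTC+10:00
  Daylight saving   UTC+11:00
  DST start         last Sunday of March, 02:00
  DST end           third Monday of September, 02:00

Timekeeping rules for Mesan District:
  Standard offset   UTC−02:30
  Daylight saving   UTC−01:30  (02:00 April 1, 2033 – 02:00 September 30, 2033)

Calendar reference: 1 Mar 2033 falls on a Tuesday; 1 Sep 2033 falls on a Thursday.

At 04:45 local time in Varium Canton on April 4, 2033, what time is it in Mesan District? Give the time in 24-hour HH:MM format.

1 March 2033 is a Tuesday, so Sundays fall on 6, 13, 20, 27; the last is March 27.
1 September 2033 is a Thursday, so the first Monday is September 5 and the third is September 19.
April 4, 2033 lies within the daylight-saving period (27 March – 19 September), so Varium Canton is on daylight time, UTC+11:00.
04:45 Varium Canton − 11h = 17:45 UTC (rolling into the previous day, 3 April 2033).
At the standard offset (UTC−02:30), 17:45 UTC − 2h30m = 15:15 Mesan District standard time.
Daylight saving runs 1 April – 30 September; the standard-time date in Mesan District, April 3, 2033, is inside that window, so Mesan District is at UTC−01:30.
17:45 UTC − 1h30m = 16:15 Mesan District.

16:15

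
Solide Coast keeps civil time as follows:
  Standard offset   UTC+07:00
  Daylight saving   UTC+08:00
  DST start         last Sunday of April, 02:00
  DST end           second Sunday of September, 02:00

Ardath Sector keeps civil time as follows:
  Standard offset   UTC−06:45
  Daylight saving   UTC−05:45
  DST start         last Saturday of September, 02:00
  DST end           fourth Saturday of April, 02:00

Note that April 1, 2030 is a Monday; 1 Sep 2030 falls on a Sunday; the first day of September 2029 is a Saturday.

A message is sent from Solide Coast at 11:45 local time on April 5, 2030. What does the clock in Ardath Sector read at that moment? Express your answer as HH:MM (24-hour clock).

1 April 2030 is a Monday, so Sundays fall on 7, 14, 21, 28; the last is April 28.
1 September 2030 is a Sunday, so the first Sunday is September 1 and the second is September 8.
April 5, 2030 is outside the daylight-saving period (28 April – 8 September), so Solide Coast is on standard time, UTC+07:00.
11:45 Solide Coast − 7h = 04:45 UTC.
1 September 2029 is a Saturday, so Saturdays fall on 1, 8, 15, 22, 29; the last is September 29.
1 April 2030 is a Monday, so the first Saturday is April 6 and the fourth is April 27.
At the standard offset (UTC−06:45), 04:45 UTC − 6h45m = 22:00 Ardath Sector standard time (rolling into the previous day, 4 April 2030).
The standard-time date in Ardath Sector, April 4, 2030, falls between 29 September 2029 and 27 April 2030, so daylight saving is in effect and Ardath Sector is at UTC−05:45.
04:45 UTC − 5h45m = 23:00 Ardath Sector (rolling into the previous day, 4 April 2030).

23:00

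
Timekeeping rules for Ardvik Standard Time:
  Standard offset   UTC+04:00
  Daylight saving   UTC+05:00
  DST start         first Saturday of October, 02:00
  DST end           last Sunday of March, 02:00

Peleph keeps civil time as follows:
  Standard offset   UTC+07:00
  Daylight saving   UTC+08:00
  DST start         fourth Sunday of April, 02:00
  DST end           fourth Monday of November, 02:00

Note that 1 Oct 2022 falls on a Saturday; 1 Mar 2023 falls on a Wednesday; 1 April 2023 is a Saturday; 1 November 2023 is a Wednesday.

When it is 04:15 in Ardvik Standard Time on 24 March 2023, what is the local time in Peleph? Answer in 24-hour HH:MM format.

06:15

1 October 2022 is a Saturday, so the first Saturday is October 1.
1 March 2023 is a Wednesday, so Sundays fall on 5, 12, 19, 26; the last is March 26.
24 March 2023 lies within the daylight-saving period (1 October 2022 – 26 March 2023), so Ardvik Standard Time is on daylight time, UTC+05:00.
04:15 Ardvik Standard Time − 5h = 23:15 UTC (rolling into the previous day, 23 March 2023).
1 April 2023 is a Saturday, so the first Sunday is April 2 and the fourth is April 23.
1 November 2023 is a Wednesday, so the first Monday is November 6 and the fourth is November 27.
At the standard offset (UTC+07:00), 23:15 UTC + 7h = 06:15 Peleph standard time (rolling into the next day, 24 March 2023).
Daylight saving runs 23 April – 27 November; the standard-time date in Peleph, 24 March 2023, is outside that window, so Peleph is on standard time at UTC+07:00.
23:15 UTC + 7h = 06:15 Peleph (rolling into the next day, 24 March 2023).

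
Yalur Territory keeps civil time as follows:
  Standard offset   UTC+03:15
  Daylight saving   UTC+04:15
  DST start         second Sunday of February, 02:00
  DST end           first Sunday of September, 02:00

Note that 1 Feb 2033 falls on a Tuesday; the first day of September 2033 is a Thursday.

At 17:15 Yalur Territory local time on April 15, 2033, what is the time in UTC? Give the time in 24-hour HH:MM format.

1 February 2033 is a Tuesday, so the first Sunday is February 6 and the second is February 13.
1 September 2033 is a Thursday, so the first Sunday is September 4.
April 15, 2033 lies within the daylight-saving period (13 February – 4 September), so Yalur Territory is on daylight time, UTC+04:15.
17:15 local − 4h15m = 13:00 UTC.

13:00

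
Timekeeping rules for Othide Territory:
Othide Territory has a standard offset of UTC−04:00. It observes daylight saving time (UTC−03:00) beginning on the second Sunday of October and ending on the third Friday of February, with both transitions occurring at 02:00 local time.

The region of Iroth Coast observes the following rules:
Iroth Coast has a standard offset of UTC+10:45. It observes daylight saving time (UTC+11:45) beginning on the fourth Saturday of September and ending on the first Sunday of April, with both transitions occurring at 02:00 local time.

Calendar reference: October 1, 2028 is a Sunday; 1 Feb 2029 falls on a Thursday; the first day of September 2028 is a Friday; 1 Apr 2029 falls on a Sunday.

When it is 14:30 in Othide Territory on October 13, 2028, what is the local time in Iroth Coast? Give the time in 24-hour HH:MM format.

05:15

1 October 2028 is a Sunday, so the first Sunday is October 1 and the second is October 8.
1 February 2029 is a Thursday, so the first Friday is February 2 and the third is February 16.
October 13, 2028 falls between 8 October 2028 and 16 February 2029, so daylight saving is in effect and Othide Territory is at UTC−03:00.
14:30 Othide Territory + 3h = 17:30 UTC.
1 September 2028 is a Friday, so the first Saturday is September 2 and the fourth is September 23.
1 April 2029 is a Sunday, so the first Sunday is April 1.
At the standard offset (UTC+10:45), 17:30 UTC + 10h45m = 04:15 Iroth Coast standard time (rolling into the next day, 14 October 2028).
The standard-time date in Iroth Coast, October 14, 2028, lies within the daylight-saving period (23 September 2028 – 1 April 2029), so Iroth Coast is on daylight time, UTC+11:45.
17:30 UTC + 11h45m = 05:15 Iroth Coast (rolling into the next day, 14 October 2028).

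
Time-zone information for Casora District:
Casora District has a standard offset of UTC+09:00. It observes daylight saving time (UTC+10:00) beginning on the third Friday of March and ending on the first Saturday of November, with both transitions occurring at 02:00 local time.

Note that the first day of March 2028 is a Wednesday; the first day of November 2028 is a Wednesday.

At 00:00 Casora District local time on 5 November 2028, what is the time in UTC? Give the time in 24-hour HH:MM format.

15:00

1 March 2028 is a Wednesday, so the first Friday is March 3 and the third is March 17.
1 November 2028 is a Wednesday, so the first Saturday is November 4.
5 November 2028 does not fall between 17 March and 4 November, so daylight saving is not in effect and Casora District is at UTC+09:00.
00:00 local − 9h = 15:00 UTC (rolling into the previous day, 4 November 2028).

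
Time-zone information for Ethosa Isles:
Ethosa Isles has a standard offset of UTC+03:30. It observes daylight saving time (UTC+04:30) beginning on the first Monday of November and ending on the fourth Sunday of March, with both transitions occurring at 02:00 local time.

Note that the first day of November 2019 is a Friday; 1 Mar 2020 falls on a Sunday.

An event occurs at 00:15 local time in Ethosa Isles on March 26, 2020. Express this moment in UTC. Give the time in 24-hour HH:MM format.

20:45

1 November 2019 is a Friday, so the first Monday is November 4.
1 March 2020 is a Sunday, so the first Sunday is March 1 and the fourth is March 22.
March 26, 2020 is outside the daylight-saving period (4 November 2019 – 22 March 2020), so Ethosa Isles is on standard time, UTC+03:30.
00:15 local − 3h30m = 20:45 UTC (rolling into the previous day, 25 March 2020).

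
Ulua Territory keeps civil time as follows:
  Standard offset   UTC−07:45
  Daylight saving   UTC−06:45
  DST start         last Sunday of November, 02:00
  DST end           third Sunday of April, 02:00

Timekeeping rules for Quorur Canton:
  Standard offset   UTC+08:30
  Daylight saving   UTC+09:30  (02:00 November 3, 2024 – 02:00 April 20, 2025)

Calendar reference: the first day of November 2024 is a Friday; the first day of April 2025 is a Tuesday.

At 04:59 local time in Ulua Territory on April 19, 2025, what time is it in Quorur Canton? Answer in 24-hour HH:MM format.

21:14

1 November 2024 is a Friday, so Sundays fall on 3, 10, 17, 24; the last is November 24.
1 April 2025 is a Tuesday, so the first Sunday is April 6 and the third is April 20.
Daylight saving runs 24 November 2024 – 20 April 2025; April 19, 2025 is inside that window, so Ulua Territory is at UTC−06:45.
04:59 Ulua Territory + 6h45m = 11:44 UTC.
At the standard offset (UTC+08:30), 11:44 UTC + 8h30m = 20:14 Quorur Canton standard time.
The standard-time date in Quorur Canton, April 19, 2025, lies within the daylight-saving period (3 November 2024 – 20 April 2025), so Quorur Canton is on daylight time, UTC+09:30.
11:44 UTC + 9h30m = 21:14 Quorur Canton.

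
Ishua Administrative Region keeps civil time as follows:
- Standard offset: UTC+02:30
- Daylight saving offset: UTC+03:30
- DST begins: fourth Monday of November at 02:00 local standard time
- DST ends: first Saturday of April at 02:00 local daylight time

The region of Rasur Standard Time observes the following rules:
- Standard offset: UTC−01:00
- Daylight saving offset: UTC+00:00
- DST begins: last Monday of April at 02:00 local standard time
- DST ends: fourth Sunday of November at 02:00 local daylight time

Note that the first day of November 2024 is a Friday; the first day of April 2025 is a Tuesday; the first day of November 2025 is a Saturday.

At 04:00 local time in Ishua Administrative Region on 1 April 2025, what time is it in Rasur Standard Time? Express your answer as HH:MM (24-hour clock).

1 November 2024 is a Friday, so the first Monday is November 4 and the fourth is November 25.
1 April 2025 is a Tuesday, so the first Saturday is April 5.
1 April 2025 falls between 25 November 2024 and 5 April 2025, so daylight saving is in effect and Ishua Administrative Region is at UTC+03:30.
04:00 Ishua Administrative Region − 3h30m = 00:30 UTC.
1 April 2025 is a Tuesday, so Mondays fall on 7, 14, 21, 28; the last is April 28.
1 November 2025 is a Saturday, so the first Sunday is November 2 and the fourth is November 23.
At the standard offset (UTC−01:00), 00:30 UTC − 1h = 23:30 Rasur Standard Time standard time (rolling into the previous day, 31 March 2025).
The standard-time date in Rasur Standard Time, 31 March 2025, is outside the daylight-saving period (28 April – 23 November), so Rasur Standard Time is on standard time, UTC−01:00.
00:30 UTC − 1h = 23:30 Rasur Standard Time (rolling into the previous day, 31 March 2025).

23:30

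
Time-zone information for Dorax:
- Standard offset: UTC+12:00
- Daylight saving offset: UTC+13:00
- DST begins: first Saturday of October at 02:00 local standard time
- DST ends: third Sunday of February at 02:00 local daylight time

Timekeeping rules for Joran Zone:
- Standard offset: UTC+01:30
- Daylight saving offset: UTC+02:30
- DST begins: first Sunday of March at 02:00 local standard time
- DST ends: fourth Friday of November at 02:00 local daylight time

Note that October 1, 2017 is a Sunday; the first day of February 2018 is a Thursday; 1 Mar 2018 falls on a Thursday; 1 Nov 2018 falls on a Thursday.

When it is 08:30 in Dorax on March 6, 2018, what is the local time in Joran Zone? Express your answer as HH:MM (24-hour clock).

23:00

1 October 2017 is a Sunday, so the first Saturday is October 7.
1 February 2018 is a Thursday, so the first Sunday is February 4 and the third is February 18.
Daylight saving runs 7 October 2017 – 18 February 2018; March 6, 2018 is outside that window, so Dorax is on standard time at UTC+12:00.
08:30 Dorax − 12h = 20:30 UTC (rolling into the previous day, 5 March 2018).
1 March 2018 is a Thursday, so the first Sunday is March 4.
1 November 2018 is a Thursday, so the first Friday is November 2 and the fourth is November 23.
At the standard offset (UTC+01:30), 20:30 UTC + 1h30m = 22:00 Joran Zone standard time.
The standard-time date in Joran Zone, March 5, 2018, lies within the daylight-saving period (4 March – 23 November), so Joran Zone is on daylight time, UTC+02:30.
20:30 UTC + 2h30m = 23:00 Joran Zone.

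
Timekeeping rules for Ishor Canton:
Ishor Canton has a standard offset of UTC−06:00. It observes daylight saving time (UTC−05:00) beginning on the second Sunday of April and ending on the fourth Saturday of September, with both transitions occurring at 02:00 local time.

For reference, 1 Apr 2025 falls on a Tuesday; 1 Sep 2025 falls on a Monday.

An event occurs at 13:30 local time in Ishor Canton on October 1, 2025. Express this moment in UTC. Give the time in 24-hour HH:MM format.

1 April 2025 is a Tuesday, so the first Sunday is April 6 and the second is April 13.
1 September 2025 is a Monday, so the first Saturday is September 6 and the fourth is September 27.
October 1, 2025 is outside the daylight-saving period (13 April – 27 September), so Ishor Canton is on standard time, UTC−06:00.
13:30 local + 6h = 19:30 UTC.

19:30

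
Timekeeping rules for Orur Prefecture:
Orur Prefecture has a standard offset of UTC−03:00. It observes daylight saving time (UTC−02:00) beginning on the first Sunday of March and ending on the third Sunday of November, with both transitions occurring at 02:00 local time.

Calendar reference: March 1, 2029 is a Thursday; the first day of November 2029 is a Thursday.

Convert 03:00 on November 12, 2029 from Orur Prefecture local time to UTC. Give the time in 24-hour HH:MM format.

1 March 2029 is a Thursday, so the first Sunday is March 4.
1 November 2029 is a Thursday, so the first Sunday is November 4 and the third is November 18.
Daylight saving runs 4 March – 18 November; November 12, 2029 is inside that window, so Orur Prefecture is at UTC−02:00.
03:00 local + 2h = 05:00 UTC.

05:00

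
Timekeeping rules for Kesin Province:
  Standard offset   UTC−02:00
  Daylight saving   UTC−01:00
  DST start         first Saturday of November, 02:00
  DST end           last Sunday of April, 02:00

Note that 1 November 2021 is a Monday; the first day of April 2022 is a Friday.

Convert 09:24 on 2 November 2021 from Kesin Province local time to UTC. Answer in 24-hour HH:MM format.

11:24

1 November 2021 is a Monday, so the first Saturday is November 6.
1 April 2022 is a Friday, so Sundays fall on 3, 10, 17, 24; the last is April 24.
2 November 2021 does not fall between 6 November 2021 and 24 April 2022, so daylight saving is not in effect and Kesin Province is at UTC−02:00.
09:24 local + 2h = 11:24 UTC.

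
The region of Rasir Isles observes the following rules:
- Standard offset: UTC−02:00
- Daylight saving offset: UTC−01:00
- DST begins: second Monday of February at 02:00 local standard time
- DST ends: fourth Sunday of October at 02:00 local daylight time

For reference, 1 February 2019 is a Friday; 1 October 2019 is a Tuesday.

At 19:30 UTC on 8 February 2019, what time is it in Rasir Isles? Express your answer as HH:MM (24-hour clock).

17:30

1 February 2019 is a Friday, so the first Monday is February 4 and the second is February 11.
1 October 2019 is a Tuesday, so the first Sunday is October 6 and the fourth is October 27.
At the standard offset (UTC−02:00), 19:30 UTC − 2h = 17:30 Rasir Isles standard time.
The standard-time date in Rasir Isles, 8 February 2019, is outside the daylight-saving period (11 February – 27 October), so Rasir Isles is on standard time, UTC−02:00.
19:30 UTC − 2h = 17:30 local.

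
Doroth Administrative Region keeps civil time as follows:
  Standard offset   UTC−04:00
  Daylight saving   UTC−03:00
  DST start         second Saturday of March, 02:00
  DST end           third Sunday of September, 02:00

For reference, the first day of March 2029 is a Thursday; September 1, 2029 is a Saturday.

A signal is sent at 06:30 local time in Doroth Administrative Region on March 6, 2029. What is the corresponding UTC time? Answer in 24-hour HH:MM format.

10:30

1 March 2029 is a Thursday, so the first Saturday is March 3 and the second is March 10.
1 September 2029 is a Saturday, so the first Sunday is September 2 and the third is September 16.
March 6, 2029 is outside the daylight-saving period (10 March – 16 September), so Doroth Administrative Region is on standard time, UTC−04:00.
06:30 local + 4h = 10:30 UTC.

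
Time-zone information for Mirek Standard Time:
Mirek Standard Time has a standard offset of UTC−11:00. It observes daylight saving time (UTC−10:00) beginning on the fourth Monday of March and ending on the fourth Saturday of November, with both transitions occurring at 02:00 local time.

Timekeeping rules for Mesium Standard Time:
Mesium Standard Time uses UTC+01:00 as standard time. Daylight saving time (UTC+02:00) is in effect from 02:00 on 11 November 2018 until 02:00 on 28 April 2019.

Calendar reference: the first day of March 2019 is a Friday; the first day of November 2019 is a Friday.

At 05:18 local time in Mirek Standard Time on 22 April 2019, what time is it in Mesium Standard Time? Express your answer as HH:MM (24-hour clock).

17:18

1 March 2019 is a Friday, so the first Monday is March 4 and the fourth is March 25.
1 November 2019 is a Friday, so the first Saturday is November 2 and the fourth is November 23.
22 April 2019 falls between 25 March and 23 November, so daylight saving is in effect and Mirek Standard Time is at UTC−10:00.
05:18 Mirek Standard Time + 10h = 15:18 UTC.
At the standard offset (UTC+01:00), 15:18 UTC + 1h = 16:18 Mesium Standard Time standard time.
The standard-time date in Mesium Standard Time, 22 April 2019, falls between 11 November 2018 and 28 April 2019, so daylight saving is in effect and Mesium Standard Time is at UTC+02:00.
15:18 UTC + 2h = 17:18 Mesium Standard Time.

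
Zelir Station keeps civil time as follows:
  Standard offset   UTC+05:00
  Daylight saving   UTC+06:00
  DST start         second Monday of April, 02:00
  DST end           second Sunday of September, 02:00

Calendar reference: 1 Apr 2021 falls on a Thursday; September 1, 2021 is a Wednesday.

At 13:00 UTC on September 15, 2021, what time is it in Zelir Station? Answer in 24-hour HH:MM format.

18:00

1 April 2021 is a Thursday, so the first Monday is April 5 and the second is April 12.
1 September 2021 is a Wednesday, so the first Sunday is September 5 and the second is September 12.
At the standard offset (UTC+05:00), 13:00 UTC + 5h = 18:00 Zelir Station standard time.
The standard-time date in Zelir Station, September 15, 2021, does not fall between 12 April and 12 September, so daylight saving is not in effect and Zelir Station is at UTC+05:00.
13:00 UTC + 5h = 18:00 local.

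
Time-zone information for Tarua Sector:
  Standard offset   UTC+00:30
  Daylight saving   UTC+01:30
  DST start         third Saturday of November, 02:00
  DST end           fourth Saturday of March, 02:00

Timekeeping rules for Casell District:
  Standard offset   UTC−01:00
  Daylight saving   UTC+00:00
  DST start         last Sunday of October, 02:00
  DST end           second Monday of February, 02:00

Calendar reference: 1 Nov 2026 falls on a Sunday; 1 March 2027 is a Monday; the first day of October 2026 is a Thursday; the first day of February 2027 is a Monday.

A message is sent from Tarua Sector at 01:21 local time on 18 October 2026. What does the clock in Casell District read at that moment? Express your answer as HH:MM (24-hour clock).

23:51

1 November 2026 is a Sunday, so the first Saturday is November 7 and the third is November 21.
1 March 2027 is a Monday, so the first Saturday is March 6 and the fourth is March 27.
18 October 2026 does not fall between 21 November 2026 and 27 March 2027, so daylight saving is not in effect and Tarua Sector is at UTC+00:30.
01:21 Tarua Sector − 0h30m = 00:51 UTC.
1 October 2026 is a Thursday, so Sundays fall on 4, 11, 18, 25; the last is October 25.
1 February 2027 is a Monday, so the first Monday is February 1 and the second is February 8.
At the standard offset (UTC−01:00), 00:51 UTC − 1h = 23:51 Casell District standard time (rolling into the previous day, 17 October 2026).
The standard-time date in Casell District, 17 October 2026, is outside the daylight-saving period (25 October 2026 – 8 February 2027), so Casell District is on standard time, UTC−01:00.
00:51 UTC − 1h = 23:51 Casell District (rolling into the previous day, 17 October 2026).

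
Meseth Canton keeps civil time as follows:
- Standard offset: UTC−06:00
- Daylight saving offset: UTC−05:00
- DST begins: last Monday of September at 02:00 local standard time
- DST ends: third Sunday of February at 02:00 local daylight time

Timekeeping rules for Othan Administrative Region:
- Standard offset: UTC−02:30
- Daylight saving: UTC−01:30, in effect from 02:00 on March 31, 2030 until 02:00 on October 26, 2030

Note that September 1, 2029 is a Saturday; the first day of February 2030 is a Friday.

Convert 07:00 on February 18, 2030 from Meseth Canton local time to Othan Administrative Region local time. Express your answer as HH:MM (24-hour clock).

10:30

1 September 2029 is a Saturday, so Mondays fall on 3, 10, 17, 24; the last is September 24.
1 February 2030 is a Friday, so the first Sunday is February 3 and the third is February 17.
Daylight saving runs 24 September 2029 – 17 February 2030; February 18, 2030 is outside that window, so Meseth Canton is on standard time at UTC−06:00.
07:00 Meseth Canton + 6h = 13:00 UTC.
At the standard offset (UTC−02:30), 13:00 UTC − 2h30m = 10:30 Othan Administrative Region standard time.
The standard-time date in Othan Administrative Region, February 18, 2030, is outside the daylight-saving period (31 March – 26 October), so Othan Administrative Region is on standard time, UTC−02:30.
13:00 UTC − 2h30m = 10:30 Othan Administrative Region.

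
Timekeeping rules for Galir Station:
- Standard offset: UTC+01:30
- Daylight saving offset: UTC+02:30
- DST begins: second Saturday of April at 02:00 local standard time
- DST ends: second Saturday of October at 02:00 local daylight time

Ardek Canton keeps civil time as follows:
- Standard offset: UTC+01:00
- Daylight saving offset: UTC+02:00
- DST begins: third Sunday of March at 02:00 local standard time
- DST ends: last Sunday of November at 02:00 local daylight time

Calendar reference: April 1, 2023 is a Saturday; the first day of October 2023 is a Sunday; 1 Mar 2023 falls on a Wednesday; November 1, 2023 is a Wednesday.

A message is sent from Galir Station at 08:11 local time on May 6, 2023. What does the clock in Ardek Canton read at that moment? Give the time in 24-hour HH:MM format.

1 April 2023 is a Saturday, so the first Saturday is April 1 and the second is April 8.
1 October 2023 is a Sunday, so the first Saturday is October 7 and the second is October 14.
May 6, 2023 falls between 8 April and 14 October, so daylight saving is in effect and Galir Station is at UTC+02:30.
08:11 Galir Station − 2h30m = 05:41 UTC.
1 March 2023 is a Wednesday, so the first Sunday is March 5 and the third is March 19.
1 November 2023 is a Wednesday, so Sundays fall on 5, 12, 19, 26; the last is November 26.
At the standard offset (UTC+01:00), 05:41 UTC + 1h = 06:41 Ardek Canton standard time.
The standard-time date in Ardek Canton, May 6, 2023, falls between 19 March and 26 November, so daylight saving is in effect and Ardek Canton is at UTC+02:00.
05:41 UTC + 2h = 07:41 Ardek Canton.

07:41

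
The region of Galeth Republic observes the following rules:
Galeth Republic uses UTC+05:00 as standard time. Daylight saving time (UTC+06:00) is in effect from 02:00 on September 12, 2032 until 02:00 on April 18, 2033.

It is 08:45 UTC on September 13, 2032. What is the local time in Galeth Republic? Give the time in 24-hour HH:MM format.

14:45

At the standard offset (UTC+05:00), 08:45 UTC + 5h = 13:45 Galeth Republic standard time.
The standard-time date in Galeth Republic, September 13, 2032, lies within the daylight-saving period (12 September 2032 – 18 April 2033), so Galeth Republic is on daylight time, UTC+06:00.
08:45 UTC + 6h = 14:45 local.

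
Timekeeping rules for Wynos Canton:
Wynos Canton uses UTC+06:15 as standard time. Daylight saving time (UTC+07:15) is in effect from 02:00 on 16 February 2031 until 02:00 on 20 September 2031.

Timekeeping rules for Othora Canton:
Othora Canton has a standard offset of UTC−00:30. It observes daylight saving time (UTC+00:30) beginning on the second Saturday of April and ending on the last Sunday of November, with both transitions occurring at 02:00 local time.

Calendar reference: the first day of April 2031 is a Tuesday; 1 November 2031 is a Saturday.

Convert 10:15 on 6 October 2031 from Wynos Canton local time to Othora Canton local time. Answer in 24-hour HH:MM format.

6 October 2031 does not fall between 16 February and 20 September, so daylight saving is not in effect and Wynos Canton is at UTC+06:15.
10:15 Wynos Canton − 6h15m = 04:00 UTC.
1 April 2031 is a Tuesday, so the first Saturday is April 5 and the second is April 12.
1 November 2031 is a Saturday, so Sundays fall on 2, 9, 16, 23, 30; the last is November 30.
At the standard offset (UTC−00:30), 04:00 UTC − 0h30m = 03:30 Othora Canton standard time.
Daylight saving runs 12 April – 30 November; the standard-time date in Othora Canton, 6 October 2031, is inside that window, so Othora Canton is at UTC+00:30.
04:00 UTC + 0h30m = 04:30 Othora Canton.

04:30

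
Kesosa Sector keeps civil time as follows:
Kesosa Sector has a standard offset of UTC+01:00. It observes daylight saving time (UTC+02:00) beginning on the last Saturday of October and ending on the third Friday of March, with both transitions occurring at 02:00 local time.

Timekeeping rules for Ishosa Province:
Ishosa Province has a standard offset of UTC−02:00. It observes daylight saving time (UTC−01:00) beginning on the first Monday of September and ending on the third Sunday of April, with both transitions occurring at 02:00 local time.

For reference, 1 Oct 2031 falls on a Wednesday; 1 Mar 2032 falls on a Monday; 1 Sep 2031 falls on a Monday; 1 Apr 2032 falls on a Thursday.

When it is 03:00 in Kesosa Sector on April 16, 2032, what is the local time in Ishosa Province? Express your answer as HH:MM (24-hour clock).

1 October 2031 is a Wednesday, so Saturdays fall on 4, 11, 18, 25; the last is October 25.
1 March 2032 is a Monday, so the first Friday is March 5 and the third is March 19.
Daylight saving runs 25 October 2031 – 19 March 2032; April 16, 2032 is outside that window, so Kesosa Sector is on standard time at UTC+01:00.
03:00 Kesosa Sector − 1h = 02:00 UTC.
1 September 2031 is a Monday, so the first Monday is September 1.
1 April 2032 is a Thursday, so the first Sunday is April 4 and the third is April 18.
At the standard offset (UTC−02:00), 02:00 UTC − 2h = 00:00 Ishosa Province standard time.
Daylight saving runs 1 September 2031 – 18 April 2032; the standard-time date in Ishosa Province, April 16, 2032, is inside that window, so Ishosa Province is at UTC−01:00.
02:00 UTC − 1h = 01:00 Ishosa Province.

01:00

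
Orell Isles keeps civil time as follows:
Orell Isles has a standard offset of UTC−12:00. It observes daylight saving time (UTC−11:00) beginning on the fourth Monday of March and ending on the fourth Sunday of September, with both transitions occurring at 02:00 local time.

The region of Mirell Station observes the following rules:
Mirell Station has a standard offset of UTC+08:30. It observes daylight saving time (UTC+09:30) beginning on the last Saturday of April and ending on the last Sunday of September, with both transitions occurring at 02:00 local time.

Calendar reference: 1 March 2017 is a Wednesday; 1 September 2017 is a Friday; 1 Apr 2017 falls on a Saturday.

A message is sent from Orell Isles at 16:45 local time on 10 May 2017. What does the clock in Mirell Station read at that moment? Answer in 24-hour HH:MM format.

13:15

1 March 2017 is a Wednesday, so the first Monday is March 6 and the fourth is March 27.
1 September 2017 is a Friday, so the first Sunday is September 3 and the fourth is September 24.
10 May 2017 lies within the daylight-saving period (27 March – 24 September), so Orell Isles is on daylight time, UTC−11:00.
16:45 Orell Isles + 11h = 03:45 UTC (rolling into the next day, 11 May 2017).
1 April 2017 is a Saturday, so Saturdays fall on 1, 8, 15, 22, 29; the last is April 29.
1 September 2017 is a Friday, so Sundays fall on 3, 10, 17, 24; the last is September 24.
At the standard offset (UTC+08:30), 03:45 UTC + 8h30m = 12:15 Mirell Station standard time.
The standard-time date in Mirell Station, 11 May 2017, lies within the daylight-saving period (29 April – 24 September), so Mirell Station is on daylight time, UTC+09:30.
03:45 UTC + 9h30m = 13:15 Mirell Station.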